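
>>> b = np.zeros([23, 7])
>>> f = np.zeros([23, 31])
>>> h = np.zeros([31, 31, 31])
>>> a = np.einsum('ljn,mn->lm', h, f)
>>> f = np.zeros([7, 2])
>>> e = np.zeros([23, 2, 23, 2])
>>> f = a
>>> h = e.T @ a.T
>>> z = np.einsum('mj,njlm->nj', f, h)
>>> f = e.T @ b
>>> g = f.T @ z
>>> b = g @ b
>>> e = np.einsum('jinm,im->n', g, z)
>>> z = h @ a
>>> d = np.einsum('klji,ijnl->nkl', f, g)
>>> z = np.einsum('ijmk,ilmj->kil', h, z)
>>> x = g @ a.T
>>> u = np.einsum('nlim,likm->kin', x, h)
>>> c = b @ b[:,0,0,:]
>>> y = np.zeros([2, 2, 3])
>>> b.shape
(7, 2, 23, 7)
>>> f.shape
(2, 23, 2, 7)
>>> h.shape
(2, 23, 2, 31)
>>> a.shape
(31, 23)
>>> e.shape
(23,)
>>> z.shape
(31, 2, 23)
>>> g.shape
(7, 2, 23, 23)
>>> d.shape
(23, 2, 23)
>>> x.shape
(7, 2, 23, 31)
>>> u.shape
(2, 23, 7)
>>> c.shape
(7, 2, 23, 7)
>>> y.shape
(2, 2, 3)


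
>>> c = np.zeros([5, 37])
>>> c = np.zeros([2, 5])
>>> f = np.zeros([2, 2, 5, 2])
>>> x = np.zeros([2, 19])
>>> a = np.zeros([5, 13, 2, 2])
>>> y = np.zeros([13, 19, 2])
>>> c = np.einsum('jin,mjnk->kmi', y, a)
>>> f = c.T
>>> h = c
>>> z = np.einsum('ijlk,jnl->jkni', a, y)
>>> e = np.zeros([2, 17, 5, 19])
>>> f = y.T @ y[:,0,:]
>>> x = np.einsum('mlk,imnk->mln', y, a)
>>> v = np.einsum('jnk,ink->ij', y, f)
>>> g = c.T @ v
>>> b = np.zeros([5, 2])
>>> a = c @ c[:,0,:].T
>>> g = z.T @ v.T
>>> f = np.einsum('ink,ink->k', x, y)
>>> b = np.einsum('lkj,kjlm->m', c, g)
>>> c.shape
(2, 5, 19)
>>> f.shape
(2,)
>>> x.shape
(13, 19, 2)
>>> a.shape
(2, 5, 2)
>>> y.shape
(13, 19, 2)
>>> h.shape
(2, 5, 19)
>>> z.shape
(13, 2, 19, 5)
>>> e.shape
(2, 17, 5, 19)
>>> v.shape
(2, 13)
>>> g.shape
(5, 19, 2, 2)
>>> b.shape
(2,)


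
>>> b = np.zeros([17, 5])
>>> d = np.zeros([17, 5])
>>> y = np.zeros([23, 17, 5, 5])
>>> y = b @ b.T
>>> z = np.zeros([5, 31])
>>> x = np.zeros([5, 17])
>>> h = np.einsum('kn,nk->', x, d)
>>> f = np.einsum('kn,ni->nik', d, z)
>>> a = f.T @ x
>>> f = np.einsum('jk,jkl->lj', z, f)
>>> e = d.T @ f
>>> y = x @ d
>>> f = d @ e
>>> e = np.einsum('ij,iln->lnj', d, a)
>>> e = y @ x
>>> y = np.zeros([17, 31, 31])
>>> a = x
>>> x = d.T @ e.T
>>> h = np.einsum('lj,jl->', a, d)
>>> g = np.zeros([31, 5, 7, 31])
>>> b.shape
(17, 5)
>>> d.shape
(17, 5)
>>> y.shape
(17, 31, 31)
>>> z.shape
(5, 31)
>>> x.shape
(5, 5)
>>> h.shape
()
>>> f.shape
(17, 5)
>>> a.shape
(5, 17)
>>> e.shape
(5, 17)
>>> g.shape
(31, 5, 7, 31)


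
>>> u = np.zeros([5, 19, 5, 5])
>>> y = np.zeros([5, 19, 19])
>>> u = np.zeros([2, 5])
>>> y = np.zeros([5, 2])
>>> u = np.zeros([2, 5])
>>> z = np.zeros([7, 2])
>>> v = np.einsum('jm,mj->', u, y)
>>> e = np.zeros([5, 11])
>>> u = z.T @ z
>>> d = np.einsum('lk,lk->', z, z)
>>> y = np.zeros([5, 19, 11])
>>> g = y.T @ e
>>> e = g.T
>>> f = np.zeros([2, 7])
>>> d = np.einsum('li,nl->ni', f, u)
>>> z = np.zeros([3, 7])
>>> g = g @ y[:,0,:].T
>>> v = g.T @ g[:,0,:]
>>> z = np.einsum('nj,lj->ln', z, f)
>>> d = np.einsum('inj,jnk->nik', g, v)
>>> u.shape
(2, 2)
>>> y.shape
(5, 19, 11)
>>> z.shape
(2, 3)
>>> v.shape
(5, 19, 5)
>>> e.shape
(11, 19, 11)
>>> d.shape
(19, 11, 5)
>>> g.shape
(11, 19, 5)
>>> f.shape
(2, 7)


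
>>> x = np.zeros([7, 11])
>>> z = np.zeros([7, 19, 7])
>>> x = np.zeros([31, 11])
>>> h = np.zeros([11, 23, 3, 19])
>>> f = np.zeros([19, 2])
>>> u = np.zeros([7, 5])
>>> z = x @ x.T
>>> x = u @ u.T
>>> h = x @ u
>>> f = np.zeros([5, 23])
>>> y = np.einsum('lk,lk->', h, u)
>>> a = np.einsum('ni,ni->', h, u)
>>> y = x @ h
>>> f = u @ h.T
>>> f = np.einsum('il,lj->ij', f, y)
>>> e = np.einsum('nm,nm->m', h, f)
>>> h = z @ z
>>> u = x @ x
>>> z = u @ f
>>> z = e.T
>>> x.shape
(7, 7)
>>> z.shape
(5,)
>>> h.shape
(31, 31)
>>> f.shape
(7, 5)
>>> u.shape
(7, 7)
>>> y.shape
(7, 5)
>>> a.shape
()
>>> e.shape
(5,)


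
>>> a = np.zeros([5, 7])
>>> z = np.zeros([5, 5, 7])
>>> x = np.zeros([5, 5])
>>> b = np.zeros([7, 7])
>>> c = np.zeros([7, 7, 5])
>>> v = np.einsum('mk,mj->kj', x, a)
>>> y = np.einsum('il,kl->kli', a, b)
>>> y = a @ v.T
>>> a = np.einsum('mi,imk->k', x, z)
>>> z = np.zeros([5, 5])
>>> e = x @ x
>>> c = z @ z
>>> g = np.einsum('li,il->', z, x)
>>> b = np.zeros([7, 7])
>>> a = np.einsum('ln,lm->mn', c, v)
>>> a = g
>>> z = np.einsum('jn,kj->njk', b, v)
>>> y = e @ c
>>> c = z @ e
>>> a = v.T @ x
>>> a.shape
(7, 5)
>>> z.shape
(7, 7, 5)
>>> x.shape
(5, 5)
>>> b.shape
(7, 7)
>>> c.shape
(7, 7, 5)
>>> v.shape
(5, 7)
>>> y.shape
(5, 5)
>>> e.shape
(5, 5)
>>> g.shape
()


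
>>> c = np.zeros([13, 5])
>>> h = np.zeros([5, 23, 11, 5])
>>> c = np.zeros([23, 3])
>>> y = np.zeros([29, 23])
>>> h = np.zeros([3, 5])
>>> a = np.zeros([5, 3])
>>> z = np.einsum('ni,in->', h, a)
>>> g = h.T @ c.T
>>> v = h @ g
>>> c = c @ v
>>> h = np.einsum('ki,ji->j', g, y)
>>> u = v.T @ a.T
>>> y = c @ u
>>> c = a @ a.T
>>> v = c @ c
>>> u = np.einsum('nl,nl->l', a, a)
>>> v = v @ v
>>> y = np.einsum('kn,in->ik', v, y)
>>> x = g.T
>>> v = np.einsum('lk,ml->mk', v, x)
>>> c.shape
(5, 5)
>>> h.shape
(29,)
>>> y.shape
(23, 5)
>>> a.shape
(5, 3)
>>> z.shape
()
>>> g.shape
(5, 23)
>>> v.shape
(23, 5)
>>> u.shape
(3,)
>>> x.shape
(23, 5)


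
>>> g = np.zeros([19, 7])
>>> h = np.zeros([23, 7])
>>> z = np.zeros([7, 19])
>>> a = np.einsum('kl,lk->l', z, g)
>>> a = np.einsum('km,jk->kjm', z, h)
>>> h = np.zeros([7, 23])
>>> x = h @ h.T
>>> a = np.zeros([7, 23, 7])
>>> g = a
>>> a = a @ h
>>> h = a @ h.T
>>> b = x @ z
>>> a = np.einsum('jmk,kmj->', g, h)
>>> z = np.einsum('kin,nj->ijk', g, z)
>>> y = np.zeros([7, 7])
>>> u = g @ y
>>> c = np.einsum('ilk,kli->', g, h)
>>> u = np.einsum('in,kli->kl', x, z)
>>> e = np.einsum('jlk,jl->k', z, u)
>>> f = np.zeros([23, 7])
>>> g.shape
(7, 23, 7)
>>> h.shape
(7, 23, 7)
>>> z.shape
(23, 19, 7)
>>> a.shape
()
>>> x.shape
(7, 7)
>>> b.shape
(7, 19)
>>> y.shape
(7, 7)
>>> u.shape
(23, 19)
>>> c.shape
()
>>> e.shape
(7,)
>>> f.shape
(23, 7)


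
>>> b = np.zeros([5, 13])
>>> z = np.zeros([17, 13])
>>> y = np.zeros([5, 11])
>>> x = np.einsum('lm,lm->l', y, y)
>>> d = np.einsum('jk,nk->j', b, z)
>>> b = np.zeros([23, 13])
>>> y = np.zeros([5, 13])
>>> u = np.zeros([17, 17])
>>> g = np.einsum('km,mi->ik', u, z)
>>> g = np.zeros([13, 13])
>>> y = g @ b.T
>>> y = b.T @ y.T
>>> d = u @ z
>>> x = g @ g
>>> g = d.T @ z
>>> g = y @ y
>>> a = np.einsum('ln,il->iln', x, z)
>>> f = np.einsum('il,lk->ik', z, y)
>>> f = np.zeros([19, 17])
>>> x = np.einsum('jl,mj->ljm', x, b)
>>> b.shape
(23, 13)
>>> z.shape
(17, 13)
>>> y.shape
(13, 13)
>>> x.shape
(13, 13, 23)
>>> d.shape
(17, 13)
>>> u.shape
(17, 17)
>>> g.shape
(13, 13)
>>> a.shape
(17, 13, 13)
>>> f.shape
(19, 17)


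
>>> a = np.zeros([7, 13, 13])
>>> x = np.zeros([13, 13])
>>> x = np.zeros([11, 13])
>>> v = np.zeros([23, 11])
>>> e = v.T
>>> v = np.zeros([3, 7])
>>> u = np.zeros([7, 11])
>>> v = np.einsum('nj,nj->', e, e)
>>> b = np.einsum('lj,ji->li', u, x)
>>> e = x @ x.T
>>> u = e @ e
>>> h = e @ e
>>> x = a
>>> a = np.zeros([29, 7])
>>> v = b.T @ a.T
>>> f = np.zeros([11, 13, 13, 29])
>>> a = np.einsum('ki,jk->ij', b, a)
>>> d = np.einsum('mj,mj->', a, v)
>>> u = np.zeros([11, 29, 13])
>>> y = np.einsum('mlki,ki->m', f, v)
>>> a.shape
(13, 29)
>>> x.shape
(7, 13, 13)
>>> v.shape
(13, 29)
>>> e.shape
(11, 11)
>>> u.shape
(11, 29, 13)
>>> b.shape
(7, 13)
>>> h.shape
(11, 11)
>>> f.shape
(11, 13, 13, 29)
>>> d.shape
()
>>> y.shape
(11,)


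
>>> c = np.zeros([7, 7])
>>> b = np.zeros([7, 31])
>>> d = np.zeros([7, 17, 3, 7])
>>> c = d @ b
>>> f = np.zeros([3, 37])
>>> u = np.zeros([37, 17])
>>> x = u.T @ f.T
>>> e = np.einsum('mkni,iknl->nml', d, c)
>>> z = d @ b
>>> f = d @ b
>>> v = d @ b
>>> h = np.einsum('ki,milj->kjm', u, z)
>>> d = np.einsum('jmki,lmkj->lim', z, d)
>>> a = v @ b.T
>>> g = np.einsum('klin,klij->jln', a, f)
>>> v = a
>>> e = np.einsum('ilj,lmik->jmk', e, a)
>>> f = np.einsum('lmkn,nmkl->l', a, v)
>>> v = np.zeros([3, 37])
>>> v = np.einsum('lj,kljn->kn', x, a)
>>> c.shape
(7, 17, 3, 31)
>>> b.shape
(7, 31)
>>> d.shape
(7, 31, 17)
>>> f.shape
(7,)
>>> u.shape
(37, 17)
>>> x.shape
(17, 3)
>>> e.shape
(31, 17, 7)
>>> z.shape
(7, 17, 3, 31)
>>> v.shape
(7, 7)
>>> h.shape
(37, 31, 7)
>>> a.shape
(7, 17, 3, 7)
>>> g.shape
(31, 17, 7)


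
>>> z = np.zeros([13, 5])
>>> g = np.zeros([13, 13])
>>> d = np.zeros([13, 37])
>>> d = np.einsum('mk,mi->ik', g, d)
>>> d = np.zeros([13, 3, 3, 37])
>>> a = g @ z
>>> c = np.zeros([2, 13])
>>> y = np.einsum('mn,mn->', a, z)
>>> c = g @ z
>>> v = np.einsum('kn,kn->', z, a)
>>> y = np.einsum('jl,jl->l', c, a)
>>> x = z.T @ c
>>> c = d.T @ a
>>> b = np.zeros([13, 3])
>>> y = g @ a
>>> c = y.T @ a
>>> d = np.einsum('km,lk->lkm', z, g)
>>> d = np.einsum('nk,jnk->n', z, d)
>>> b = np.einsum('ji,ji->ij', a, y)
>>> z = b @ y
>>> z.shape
(5, 5)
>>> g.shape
(13, 13)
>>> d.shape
(13,)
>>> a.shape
(13, 5)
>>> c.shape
(5, 5)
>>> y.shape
(13, 5)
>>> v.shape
()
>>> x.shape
(5, 5)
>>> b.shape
(5, 13)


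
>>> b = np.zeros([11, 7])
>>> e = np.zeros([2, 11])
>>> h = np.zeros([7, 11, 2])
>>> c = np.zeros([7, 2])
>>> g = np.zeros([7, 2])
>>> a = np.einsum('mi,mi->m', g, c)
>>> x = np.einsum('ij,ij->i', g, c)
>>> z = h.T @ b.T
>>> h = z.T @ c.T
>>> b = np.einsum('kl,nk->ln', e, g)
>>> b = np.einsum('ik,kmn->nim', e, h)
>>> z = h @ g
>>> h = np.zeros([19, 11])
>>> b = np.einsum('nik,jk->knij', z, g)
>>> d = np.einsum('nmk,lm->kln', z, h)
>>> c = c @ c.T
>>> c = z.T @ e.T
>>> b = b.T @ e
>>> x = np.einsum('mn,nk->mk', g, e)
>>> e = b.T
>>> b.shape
(7, 11, 11, 11)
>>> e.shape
(11, 11, 11, 7)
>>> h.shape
(19, 11)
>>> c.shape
(2, 11, 2)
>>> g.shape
(7, 2)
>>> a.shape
(7,)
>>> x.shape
(7, 11)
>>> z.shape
(11, 11, 2)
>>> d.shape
(2, 19, 11)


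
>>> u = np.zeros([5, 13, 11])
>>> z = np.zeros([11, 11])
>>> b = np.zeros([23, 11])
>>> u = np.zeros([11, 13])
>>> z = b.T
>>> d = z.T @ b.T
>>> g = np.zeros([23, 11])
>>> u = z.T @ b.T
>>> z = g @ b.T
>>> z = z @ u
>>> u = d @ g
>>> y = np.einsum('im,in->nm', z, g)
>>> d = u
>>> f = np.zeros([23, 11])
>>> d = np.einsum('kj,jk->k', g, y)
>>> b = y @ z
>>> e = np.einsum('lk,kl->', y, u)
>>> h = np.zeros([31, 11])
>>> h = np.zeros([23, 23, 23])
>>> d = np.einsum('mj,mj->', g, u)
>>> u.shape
(23, 11)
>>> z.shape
(23, 23)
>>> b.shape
(11, 23)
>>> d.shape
()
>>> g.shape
(23, 11)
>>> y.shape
(11, 23)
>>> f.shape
(23, 11)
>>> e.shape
()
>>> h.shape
(23, 23, 23)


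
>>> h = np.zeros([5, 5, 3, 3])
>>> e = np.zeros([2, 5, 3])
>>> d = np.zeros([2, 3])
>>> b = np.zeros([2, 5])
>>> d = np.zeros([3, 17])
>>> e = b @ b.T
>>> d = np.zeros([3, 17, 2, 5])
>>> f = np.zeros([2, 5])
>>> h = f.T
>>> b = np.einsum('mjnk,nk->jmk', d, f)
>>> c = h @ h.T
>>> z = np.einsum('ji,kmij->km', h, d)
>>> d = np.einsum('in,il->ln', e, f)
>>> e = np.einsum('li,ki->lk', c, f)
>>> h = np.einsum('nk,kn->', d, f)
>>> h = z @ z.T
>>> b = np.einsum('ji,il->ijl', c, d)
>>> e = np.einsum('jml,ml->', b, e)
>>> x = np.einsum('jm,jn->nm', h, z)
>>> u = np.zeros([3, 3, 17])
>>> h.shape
(3, 3)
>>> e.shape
()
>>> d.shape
(5, 2)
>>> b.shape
(5, 5, 2)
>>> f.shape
(2, 5)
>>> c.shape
(5, 5)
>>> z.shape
(3, 17)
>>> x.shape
(17, 3)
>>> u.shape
(3, 3, 17)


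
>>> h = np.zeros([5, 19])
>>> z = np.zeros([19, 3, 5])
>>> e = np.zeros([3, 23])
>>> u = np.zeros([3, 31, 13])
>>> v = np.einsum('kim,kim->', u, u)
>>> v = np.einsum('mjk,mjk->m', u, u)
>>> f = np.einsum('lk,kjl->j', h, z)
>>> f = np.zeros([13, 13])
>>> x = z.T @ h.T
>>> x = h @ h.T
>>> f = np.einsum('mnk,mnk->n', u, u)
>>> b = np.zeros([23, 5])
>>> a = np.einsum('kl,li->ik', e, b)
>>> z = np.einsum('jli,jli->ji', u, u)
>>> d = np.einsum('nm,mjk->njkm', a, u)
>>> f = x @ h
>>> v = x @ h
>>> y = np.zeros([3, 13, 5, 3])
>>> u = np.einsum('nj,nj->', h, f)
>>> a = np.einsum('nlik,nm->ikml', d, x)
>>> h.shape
(5, 19)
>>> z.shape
(3, 13)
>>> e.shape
(3, 23)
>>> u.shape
()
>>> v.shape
(5, 19)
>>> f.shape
(5, 19)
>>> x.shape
(5, 5)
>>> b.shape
(23, 5)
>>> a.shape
(13, 3, 5, 31)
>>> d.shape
(5, 31, 13, 3)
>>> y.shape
(3, 13, 5, 3)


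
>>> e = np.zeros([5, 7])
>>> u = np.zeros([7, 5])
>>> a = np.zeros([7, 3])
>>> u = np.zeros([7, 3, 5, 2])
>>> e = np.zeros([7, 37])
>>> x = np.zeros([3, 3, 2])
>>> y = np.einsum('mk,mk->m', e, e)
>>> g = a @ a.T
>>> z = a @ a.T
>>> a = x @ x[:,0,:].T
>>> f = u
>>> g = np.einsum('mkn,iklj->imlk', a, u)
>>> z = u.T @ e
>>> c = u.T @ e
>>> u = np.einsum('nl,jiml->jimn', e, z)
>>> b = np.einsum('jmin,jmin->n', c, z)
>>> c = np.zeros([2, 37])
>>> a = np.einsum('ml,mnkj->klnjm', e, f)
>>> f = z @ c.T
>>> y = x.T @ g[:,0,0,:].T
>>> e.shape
(7, 37)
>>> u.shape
(2, 5, 3, 7)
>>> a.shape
(5, 37, 3, 2, 7)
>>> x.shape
(3, 3, 2)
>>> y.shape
(2, 3, 7)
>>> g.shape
(7, 3, 5, 3)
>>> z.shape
(2, 5, 3, 37)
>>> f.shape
(2, 5, 3, 2)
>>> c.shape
(2, 37)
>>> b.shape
(37,)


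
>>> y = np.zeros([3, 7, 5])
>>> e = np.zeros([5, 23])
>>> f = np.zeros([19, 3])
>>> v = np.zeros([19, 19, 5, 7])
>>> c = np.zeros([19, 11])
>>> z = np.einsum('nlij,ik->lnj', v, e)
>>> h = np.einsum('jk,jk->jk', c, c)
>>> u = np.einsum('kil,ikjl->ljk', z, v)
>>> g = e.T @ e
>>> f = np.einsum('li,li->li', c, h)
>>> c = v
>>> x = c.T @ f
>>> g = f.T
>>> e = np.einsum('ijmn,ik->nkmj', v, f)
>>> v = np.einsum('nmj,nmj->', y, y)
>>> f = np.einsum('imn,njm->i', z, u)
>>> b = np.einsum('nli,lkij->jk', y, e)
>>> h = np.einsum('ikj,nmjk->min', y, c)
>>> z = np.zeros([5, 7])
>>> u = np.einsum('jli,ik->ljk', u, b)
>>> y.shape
(3, 7, 5)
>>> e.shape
(7, 11, 5, 19)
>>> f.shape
(19,)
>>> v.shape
()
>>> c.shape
(19, 19, 5, 7)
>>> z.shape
(5, 7)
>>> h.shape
(19, 3, 19)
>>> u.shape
(5, 7, 11)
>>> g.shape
(11, 19)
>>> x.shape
(7, 5, 19, 11)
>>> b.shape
(19, 11)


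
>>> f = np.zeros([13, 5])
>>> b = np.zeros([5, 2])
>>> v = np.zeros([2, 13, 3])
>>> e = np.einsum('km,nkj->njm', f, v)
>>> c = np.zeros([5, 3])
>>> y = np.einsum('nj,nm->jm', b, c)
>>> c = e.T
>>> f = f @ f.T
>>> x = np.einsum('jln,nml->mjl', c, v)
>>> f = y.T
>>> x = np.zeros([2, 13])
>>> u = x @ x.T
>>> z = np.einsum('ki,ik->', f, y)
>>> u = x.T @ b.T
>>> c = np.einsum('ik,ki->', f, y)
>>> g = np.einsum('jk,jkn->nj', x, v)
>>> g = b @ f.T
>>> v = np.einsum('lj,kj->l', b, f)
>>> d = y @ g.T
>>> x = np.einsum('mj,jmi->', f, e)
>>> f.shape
(3, 2)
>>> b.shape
(5, 2)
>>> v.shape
(5,)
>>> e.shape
(2, 3, 5)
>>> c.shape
()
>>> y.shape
(2, 3)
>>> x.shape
()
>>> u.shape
(13, 5)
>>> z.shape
()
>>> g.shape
(5, 3)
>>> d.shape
(2, 5)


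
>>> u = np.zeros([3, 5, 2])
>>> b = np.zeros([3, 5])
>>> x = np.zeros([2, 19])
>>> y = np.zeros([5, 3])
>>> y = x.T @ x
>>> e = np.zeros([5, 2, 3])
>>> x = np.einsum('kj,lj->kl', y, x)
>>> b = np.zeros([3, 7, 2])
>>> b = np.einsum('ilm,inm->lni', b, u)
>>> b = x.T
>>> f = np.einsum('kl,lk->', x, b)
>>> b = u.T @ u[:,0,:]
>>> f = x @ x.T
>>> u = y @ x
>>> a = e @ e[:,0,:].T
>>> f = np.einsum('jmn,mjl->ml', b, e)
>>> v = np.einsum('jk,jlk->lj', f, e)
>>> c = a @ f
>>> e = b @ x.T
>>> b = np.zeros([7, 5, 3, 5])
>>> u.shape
(19, 2)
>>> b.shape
(7, 5, 3, 5)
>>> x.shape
(19, 2)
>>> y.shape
(19, 19)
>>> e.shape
(2, 5, 19)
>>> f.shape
(5, 3)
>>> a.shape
(5, 2, 5)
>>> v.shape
(2, 5)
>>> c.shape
(5, 2, 3)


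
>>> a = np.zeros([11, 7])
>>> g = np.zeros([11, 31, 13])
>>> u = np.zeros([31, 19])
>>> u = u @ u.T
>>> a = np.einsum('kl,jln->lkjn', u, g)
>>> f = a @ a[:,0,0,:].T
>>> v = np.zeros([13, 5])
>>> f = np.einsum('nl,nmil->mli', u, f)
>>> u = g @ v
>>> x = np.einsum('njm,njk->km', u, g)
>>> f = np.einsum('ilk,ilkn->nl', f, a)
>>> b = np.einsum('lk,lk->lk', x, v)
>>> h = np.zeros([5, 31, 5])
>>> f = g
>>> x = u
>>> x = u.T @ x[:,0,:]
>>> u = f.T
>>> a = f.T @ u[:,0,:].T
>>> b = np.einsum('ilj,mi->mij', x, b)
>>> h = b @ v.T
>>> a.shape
(13, 31, 13)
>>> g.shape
(11, 31, 13)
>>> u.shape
(13, 31, 11)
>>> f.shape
(11, 31, 13)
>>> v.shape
(13, 5)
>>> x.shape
(5, 31, 5)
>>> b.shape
(13, 5, 5)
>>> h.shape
(13, 5, 13)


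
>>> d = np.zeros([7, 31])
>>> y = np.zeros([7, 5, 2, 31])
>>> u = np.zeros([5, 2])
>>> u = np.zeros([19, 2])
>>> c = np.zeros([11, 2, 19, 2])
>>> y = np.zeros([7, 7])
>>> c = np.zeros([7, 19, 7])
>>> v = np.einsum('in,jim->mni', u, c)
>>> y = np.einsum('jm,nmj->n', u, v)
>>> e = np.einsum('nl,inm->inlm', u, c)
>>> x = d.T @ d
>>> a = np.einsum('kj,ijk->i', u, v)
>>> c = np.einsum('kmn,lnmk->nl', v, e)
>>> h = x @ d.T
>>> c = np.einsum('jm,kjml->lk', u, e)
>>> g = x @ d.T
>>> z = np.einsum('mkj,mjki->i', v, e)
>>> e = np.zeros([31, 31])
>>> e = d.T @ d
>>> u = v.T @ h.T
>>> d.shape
(7, 31)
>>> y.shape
(7,)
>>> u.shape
(19, 2, 31)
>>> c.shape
(7, 7)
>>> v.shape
(7, 2, 19)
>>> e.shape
(31, 31)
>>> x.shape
(31, 31)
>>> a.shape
(7,)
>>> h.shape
(31, 7)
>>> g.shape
(31, 7)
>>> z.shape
(7,)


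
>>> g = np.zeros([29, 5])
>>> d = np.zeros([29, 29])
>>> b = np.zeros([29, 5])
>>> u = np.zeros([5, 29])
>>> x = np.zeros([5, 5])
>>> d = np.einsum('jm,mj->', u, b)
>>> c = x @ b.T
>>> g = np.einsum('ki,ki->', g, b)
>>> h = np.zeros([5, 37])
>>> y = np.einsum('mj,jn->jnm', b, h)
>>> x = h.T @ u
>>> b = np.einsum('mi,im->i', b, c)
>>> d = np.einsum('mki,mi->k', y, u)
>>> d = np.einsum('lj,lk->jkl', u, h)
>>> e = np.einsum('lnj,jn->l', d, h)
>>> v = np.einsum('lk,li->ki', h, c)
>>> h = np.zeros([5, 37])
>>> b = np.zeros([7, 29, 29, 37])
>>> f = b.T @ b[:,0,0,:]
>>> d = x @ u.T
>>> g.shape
()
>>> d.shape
(37, 5)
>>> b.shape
(7, 29, 29, 37)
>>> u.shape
(5, 29)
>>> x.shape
(37, 29)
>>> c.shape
(5, 29)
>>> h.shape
(5, 37)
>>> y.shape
(5, 37, 29)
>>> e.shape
(29,)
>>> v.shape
(37, 29)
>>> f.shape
(37, 29, 29, 37)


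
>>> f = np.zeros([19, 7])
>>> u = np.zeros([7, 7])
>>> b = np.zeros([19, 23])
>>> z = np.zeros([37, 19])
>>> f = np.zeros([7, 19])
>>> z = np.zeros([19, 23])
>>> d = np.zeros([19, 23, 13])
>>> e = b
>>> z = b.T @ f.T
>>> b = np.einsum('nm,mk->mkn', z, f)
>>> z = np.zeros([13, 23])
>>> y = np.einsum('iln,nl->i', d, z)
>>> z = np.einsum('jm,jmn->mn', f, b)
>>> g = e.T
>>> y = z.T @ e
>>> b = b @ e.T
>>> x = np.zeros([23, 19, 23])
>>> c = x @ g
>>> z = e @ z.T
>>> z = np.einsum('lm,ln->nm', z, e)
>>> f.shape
(7, 19)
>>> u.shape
(7, 7)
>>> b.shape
(7, 19, 19)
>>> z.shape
(23, 19)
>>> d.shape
(19, 23, 13)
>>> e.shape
(19, 23)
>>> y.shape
(23, 23)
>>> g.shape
(23, 19)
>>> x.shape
(23, 19, 23)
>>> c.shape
(23, 19, 19)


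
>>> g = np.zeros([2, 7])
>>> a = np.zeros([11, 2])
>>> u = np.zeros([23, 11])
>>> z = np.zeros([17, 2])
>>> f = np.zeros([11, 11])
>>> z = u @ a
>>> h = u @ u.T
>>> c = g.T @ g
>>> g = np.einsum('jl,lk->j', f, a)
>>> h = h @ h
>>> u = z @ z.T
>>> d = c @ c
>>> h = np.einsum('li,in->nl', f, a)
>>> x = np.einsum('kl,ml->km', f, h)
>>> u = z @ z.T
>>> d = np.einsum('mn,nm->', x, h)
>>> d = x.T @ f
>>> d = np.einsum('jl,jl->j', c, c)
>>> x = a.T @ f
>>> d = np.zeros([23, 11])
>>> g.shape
(11,)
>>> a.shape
(11, 2)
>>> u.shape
(23, 23)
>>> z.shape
(23, 2)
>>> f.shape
(11, 11)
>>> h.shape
(2, 11)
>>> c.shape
(7, 7)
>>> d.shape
(23, 11)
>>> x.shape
(2, 11)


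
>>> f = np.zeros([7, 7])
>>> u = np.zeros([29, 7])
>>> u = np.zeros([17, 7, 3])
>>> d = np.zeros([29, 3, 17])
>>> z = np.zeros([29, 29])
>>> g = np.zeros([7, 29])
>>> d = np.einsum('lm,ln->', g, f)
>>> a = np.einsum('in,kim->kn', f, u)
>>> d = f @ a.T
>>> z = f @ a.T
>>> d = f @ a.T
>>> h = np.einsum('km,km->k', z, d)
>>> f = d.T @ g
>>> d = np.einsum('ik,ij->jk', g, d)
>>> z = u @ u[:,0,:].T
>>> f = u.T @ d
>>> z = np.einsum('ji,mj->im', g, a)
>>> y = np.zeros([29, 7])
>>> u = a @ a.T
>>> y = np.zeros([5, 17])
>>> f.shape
(3, 7, 29)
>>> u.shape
(17, 17)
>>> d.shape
(17, 29)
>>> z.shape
(29, 17)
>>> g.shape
(7, 29)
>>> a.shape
(17, 7)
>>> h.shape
(7,)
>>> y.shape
(5, 17)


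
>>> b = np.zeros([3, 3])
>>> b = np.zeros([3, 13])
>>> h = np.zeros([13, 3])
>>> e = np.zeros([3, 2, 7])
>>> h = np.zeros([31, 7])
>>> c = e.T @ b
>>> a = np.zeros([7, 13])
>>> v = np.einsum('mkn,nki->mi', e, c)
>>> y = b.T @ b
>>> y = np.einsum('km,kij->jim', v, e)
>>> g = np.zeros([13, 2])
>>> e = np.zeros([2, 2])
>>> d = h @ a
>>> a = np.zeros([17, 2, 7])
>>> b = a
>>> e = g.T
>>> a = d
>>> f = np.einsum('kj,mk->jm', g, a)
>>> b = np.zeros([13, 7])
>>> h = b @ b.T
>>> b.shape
(13, 7)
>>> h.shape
(13, 13)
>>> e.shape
(2, 13)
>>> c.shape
(7, 2, 13)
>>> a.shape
(31, 13)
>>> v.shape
(3, 13)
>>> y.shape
(7, 2, 13)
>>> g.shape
(13, 2)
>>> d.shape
(31, 13)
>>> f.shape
(2, 31)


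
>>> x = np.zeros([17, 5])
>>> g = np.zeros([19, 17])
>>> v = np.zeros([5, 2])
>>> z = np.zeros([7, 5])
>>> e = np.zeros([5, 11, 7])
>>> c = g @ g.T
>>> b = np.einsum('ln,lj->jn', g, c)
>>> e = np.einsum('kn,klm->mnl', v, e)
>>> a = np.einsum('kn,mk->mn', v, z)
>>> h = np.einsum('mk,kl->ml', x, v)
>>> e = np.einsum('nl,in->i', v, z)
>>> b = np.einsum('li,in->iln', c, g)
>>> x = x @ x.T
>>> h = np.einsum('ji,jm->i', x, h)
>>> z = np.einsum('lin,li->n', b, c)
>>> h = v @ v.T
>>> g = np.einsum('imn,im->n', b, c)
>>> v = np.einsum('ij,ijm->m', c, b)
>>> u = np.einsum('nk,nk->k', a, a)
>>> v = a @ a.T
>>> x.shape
(17, 17)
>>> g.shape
(17,)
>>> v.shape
(7, 7)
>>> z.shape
(17,)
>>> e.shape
(7,)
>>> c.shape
(19, 19)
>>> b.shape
(19, 19, 17)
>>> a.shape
(7, 2)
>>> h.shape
(5, 5)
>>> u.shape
(2,)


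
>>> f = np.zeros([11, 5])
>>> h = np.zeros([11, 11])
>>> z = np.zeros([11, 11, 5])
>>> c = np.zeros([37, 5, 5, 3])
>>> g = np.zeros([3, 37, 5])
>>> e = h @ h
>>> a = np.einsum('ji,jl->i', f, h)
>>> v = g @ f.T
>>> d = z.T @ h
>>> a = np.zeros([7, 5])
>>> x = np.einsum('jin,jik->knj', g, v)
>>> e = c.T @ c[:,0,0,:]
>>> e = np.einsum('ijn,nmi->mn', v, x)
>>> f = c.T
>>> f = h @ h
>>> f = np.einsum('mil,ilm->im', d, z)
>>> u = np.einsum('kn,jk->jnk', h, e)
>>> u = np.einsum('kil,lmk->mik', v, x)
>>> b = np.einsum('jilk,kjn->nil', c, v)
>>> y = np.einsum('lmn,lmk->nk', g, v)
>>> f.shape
(11, 5)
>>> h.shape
(11, 11)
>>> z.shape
(11, 11, 5)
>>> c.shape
(37, 5, 5, 3)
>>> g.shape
(3, 37, 5)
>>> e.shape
(5, 11)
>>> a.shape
(7, 5)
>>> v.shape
(3, 37, 11)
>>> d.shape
(5, 11, 11)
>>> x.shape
(11, 5, 3)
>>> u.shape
(5, 37, 3)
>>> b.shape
(11, 5, 5)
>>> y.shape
(5, 11)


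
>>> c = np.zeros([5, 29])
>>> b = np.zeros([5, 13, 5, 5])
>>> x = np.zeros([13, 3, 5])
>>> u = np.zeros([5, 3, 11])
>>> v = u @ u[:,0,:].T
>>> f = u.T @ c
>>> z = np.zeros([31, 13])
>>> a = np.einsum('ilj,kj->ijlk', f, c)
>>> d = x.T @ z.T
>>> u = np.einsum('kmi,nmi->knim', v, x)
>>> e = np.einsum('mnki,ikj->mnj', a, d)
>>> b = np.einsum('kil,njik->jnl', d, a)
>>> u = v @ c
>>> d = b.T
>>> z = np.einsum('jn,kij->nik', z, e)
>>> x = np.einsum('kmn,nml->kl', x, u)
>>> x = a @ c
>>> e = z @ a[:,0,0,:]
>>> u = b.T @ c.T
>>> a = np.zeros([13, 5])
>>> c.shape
(5, 29)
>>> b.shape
(29, 11, 31)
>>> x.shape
(11, 29, 3, 29)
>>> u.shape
(31, 11, 5)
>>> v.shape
(5, 3, 5)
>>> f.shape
(11, 3, 29)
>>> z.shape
(13, 29, 11)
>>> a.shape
(13, 5)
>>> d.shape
(31, 11, 29)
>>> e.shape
(13, 29, 5)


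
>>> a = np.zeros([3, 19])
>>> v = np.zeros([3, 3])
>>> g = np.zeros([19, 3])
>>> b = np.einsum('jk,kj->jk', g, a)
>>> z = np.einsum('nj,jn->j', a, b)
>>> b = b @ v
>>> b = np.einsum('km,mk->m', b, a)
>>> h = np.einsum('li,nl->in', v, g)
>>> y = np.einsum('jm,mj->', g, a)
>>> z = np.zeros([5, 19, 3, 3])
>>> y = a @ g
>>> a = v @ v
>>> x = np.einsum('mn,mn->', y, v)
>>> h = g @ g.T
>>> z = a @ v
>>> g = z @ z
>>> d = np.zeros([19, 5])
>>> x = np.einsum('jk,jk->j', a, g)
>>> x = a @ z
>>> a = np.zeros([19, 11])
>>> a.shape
(19, 11)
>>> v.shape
(3, 3)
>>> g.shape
(3, 3)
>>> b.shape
(3,)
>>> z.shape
(3, 3)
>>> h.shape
(19, 19)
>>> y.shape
(3, 3)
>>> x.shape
(3, 3)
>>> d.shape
(19, 5)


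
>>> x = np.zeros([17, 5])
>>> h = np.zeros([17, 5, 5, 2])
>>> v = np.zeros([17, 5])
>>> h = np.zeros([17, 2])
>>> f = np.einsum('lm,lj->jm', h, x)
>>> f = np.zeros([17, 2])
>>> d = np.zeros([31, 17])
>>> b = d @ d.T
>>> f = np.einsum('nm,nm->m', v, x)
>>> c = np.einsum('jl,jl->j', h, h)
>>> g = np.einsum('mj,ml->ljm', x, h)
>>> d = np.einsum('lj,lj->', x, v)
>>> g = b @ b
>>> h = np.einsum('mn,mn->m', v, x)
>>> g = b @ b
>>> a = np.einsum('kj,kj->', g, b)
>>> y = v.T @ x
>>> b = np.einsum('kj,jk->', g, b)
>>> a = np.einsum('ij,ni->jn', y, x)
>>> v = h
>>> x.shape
(17, 5)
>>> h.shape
(17,)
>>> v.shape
(17,)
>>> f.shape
(5,)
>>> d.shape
()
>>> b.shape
()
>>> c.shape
(17,)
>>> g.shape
(31, 31)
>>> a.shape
(5, 17)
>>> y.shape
(5, 5)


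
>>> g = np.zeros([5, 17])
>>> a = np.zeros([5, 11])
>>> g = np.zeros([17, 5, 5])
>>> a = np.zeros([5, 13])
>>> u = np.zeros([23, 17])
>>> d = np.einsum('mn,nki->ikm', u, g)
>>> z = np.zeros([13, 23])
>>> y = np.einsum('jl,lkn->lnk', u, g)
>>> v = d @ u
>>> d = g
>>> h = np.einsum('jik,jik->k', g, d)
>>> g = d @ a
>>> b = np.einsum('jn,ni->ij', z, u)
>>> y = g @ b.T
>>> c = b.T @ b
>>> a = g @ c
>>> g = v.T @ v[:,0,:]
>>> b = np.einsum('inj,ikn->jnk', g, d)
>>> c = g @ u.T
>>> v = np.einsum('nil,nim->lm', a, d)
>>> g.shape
(17, 5, 17)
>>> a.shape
(17, 5, 13)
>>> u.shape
(23, 17)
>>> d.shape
(17, 5, 5)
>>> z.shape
(13, 23)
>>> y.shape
(17, 5, 17)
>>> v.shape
(13, 5)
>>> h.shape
(5,)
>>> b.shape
(17, 5, 5)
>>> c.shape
(17, 5, 23)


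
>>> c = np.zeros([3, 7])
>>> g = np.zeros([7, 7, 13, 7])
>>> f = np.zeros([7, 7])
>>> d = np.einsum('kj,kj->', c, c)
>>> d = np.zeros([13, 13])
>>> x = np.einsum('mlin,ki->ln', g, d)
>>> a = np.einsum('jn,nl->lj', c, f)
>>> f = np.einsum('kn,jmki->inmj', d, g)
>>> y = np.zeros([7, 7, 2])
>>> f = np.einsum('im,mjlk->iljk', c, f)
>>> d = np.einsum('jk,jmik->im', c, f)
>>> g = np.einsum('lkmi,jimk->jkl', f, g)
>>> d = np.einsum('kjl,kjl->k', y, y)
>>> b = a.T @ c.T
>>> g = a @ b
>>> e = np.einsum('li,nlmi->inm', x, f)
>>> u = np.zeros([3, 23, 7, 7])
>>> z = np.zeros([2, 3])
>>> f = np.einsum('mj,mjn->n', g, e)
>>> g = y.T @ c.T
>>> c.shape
(3, 7)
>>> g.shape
(2, 7, 3)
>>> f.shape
(13,)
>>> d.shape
(7,)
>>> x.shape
(7, 7)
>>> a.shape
(7, 3)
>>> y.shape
(7, 7, 2)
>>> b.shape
(3, 3)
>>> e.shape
(7, 3, 13)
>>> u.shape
(3, 23, 7, 7)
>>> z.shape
(2, 3)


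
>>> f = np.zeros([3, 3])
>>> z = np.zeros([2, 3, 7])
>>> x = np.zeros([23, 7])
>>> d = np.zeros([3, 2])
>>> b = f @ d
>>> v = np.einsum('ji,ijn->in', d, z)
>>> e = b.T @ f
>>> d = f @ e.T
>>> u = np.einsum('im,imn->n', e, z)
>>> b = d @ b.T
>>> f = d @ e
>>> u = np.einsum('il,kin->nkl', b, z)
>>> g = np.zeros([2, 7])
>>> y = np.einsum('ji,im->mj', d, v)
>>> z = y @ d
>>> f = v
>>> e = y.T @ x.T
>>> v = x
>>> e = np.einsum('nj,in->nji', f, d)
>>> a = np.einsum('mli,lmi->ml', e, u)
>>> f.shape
(2, 7)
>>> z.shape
(7, 2)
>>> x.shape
(23, 7)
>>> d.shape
(3, 2)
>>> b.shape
(3, 3)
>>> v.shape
(23, 7)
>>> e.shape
(2, 7, 3)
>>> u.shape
(7, 2, 3)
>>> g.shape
(2, 7)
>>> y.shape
(7, 3)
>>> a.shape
(2, 7)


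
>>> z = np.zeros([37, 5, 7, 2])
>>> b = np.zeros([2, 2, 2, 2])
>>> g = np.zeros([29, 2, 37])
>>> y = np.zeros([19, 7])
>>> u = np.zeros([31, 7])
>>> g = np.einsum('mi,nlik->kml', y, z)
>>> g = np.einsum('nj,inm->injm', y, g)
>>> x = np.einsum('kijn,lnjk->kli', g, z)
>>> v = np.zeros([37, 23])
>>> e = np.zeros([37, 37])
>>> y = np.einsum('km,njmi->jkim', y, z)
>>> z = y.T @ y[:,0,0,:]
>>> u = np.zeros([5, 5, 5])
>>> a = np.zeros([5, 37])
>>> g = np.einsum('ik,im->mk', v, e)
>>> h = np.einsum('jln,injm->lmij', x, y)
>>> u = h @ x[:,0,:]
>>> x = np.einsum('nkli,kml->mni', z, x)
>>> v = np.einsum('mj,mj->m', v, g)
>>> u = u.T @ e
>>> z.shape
(7, 2, 19, 7)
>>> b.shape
(2, 2, 2, 2)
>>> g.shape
(37, 23)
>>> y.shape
(5, 19, 2, 7)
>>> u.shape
(19, 5, 7, 37)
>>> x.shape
(37, 7, 7)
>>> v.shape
(37,)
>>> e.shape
(37, 37)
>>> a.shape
(5, 37)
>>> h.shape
(37, 7, 5, 2)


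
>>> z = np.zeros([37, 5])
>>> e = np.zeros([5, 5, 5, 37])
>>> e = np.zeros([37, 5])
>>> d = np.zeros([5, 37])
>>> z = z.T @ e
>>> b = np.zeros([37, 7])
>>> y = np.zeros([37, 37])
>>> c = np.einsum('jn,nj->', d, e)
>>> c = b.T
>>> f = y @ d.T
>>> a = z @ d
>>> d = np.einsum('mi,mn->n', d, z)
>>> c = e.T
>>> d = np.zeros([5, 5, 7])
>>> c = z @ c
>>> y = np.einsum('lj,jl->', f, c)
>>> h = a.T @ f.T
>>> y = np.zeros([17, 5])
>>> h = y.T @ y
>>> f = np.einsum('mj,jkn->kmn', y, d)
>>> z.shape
(5, 5)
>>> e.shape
(37, 5)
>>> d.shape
(5, 5, 7)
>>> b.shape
(37, 7)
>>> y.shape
(17, 5)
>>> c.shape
(5, 37)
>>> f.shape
(5, 17, 7)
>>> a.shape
(5, 37)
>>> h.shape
(5, 5)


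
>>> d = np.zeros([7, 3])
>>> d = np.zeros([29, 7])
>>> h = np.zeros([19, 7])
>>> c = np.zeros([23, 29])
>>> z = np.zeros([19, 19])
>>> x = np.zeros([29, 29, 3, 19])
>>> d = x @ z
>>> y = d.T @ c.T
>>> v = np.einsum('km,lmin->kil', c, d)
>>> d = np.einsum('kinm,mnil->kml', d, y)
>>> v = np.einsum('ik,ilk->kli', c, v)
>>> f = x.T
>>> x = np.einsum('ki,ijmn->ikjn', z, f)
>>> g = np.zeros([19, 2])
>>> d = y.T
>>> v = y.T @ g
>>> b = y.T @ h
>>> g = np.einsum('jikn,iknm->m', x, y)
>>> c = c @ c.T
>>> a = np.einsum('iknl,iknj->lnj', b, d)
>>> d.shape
(23, 29, 3, 19)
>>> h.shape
(19, 7)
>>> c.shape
(23, 23)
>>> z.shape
(19, 19)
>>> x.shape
(19, 19, 3, 29)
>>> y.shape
(19, 3, 29, 23)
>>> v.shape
(23, 29, 3, 2)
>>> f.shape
(19, 3, 29, 29)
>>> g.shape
(23,)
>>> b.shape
(23, 29, 3, 7)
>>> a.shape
(7, 3, 19)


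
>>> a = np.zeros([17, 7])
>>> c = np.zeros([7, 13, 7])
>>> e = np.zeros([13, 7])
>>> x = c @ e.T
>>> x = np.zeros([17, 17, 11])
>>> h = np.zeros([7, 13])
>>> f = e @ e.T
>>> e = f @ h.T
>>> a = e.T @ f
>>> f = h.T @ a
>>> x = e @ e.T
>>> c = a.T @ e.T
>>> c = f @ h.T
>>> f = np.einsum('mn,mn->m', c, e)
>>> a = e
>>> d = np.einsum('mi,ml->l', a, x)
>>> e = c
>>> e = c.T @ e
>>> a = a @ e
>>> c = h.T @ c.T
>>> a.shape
(13, 7)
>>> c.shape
(13, 13)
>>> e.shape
(7, 7)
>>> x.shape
(13, 13)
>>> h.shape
(7, 13)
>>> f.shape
(13,)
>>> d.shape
(13,)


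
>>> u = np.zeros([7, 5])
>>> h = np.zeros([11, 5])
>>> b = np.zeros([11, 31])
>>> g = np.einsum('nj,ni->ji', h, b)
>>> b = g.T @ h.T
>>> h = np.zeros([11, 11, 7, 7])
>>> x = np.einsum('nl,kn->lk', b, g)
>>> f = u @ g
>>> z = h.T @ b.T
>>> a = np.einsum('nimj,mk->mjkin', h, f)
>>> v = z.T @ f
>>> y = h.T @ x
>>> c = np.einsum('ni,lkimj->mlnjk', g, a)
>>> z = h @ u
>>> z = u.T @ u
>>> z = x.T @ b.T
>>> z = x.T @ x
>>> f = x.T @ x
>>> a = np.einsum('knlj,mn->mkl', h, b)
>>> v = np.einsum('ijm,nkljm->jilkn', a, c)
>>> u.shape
(7, 5)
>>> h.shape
(11, 11, 7, 7)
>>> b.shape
(31, 11)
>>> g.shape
(5, 31)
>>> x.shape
(11, 5)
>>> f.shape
(5, 5)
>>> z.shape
(5, 5)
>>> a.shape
(31, 11, 7)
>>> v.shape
(11, 31, 5, 7, 11)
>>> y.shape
(7, 7, 11, 5)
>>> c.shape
(11, 7, 5, 11, 7)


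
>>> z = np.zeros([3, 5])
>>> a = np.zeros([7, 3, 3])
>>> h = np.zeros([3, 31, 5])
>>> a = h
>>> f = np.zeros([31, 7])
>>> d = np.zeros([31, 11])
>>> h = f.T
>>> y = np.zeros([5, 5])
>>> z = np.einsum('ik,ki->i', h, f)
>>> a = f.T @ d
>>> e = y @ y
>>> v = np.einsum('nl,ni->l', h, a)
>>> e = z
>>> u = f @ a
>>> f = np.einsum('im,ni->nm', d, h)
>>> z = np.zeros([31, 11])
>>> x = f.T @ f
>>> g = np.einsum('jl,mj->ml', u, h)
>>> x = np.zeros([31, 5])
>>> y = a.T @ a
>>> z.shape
(31, 11)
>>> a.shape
(7, 11)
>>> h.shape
(7, 31)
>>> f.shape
(7, 11)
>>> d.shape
(31, 11)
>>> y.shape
(11, 11)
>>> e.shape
(7,)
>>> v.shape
(31,)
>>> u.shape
(31, 11)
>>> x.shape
(31, 5)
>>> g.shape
(7, 11)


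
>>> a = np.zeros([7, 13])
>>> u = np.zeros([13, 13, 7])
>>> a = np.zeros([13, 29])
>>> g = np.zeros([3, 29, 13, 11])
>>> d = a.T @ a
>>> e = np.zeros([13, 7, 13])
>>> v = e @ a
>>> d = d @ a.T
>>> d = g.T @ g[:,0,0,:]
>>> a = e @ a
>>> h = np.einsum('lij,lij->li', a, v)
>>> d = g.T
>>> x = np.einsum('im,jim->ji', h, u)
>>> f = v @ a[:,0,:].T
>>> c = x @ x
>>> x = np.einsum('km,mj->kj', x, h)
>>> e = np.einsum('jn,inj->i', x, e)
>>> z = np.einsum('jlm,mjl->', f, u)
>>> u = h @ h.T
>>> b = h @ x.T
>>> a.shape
(13, 7, 29)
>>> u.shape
(13, 13)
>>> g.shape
(3, 29, 13, 11)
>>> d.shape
(11, 13, 29, 3)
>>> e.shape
(13,)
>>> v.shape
(13, 7, 29)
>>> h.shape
(13, 7)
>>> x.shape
(13, 7)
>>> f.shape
(13, 7, 13)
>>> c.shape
(13, 13)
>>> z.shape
()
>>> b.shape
(13, 13)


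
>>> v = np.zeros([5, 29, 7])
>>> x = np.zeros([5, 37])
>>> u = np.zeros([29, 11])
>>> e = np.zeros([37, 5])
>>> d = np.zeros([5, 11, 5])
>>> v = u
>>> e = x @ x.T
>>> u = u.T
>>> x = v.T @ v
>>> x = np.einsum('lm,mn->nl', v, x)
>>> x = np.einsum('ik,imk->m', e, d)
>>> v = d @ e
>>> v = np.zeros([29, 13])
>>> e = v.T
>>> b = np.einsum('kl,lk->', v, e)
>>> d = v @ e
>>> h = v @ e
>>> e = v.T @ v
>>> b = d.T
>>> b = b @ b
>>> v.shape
(29, 13)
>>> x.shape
(11,)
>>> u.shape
(11, 29)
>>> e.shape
(13, 13)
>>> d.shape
(29, 29)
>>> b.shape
(29, 29)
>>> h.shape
(29, 29)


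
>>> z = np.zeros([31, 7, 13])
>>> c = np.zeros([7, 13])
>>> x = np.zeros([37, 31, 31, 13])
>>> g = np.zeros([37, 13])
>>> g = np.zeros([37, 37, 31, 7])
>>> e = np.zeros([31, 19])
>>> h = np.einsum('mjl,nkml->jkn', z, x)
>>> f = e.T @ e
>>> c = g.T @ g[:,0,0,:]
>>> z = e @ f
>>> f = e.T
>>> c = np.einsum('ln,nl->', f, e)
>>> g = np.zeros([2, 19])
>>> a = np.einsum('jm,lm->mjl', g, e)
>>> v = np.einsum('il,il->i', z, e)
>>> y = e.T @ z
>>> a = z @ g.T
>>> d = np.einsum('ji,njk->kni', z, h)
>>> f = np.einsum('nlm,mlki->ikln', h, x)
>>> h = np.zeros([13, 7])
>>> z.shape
(31, 19)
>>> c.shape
()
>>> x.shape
(37, 31, 31, 13)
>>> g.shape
(2, 19)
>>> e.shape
(31, 19)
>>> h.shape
(13, 7)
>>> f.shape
(13, 31, 31, 7)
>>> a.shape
(31, 2)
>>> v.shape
(31,)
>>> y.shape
(19, 19)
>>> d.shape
(37, 7, 19)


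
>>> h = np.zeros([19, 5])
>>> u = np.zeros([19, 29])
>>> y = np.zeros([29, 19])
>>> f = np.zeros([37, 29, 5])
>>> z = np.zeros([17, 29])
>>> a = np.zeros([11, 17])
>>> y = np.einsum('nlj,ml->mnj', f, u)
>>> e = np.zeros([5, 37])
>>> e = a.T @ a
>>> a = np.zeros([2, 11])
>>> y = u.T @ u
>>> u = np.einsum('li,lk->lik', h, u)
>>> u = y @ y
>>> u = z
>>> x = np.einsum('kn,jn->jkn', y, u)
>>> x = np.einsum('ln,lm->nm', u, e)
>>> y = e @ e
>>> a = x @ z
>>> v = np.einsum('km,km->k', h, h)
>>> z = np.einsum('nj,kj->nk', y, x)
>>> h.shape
(19, 5)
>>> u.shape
(17, 29)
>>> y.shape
(17, 17)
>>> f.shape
(37, 29, 5)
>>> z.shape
(17, 29)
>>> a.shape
(29, 29)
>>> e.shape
(17, 17)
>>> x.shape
(29, 17)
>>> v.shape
(19,)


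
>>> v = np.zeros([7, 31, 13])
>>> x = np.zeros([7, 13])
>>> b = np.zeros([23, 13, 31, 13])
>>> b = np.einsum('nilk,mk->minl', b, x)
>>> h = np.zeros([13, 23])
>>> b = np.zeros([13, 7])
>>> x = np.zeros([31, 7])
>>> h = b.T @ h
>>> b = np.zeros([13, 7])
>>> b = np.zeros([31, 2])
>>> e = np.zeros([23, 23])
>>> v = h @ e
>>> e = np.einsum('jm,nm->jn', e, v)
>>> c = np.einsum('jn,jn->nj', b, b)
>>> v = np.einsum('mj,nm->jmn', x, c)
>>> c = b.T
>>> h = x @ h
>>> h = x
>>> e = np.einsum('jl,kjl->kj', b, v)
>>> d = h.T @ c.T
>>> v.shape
(7, 31, 2)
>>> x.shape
(31, 7)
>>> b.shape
(31, 2)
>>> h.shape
(31, 7)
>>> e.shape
(7, 31)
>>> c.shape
(2, 31)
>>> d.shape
(7, 2)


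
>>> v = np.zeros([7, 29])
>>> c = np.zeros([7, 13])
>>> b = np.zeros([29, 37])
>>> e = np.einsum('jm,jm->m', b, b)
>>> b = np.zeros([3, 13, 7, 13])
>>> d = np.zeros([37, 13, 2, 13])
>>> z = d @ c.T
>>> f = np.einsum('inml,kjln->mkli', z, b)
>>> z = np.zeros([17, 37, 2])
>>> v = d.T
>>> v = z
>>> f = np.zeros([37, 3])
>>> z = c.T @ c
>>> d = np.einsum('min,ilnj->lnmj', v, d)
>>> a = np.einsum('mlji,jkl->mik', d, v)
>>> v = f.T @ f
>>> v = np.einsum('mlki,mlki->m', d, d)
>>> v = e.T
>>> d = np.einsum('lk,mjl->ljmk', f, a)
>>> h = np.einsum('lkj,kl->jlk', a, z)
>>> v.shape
(37,)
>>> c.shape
(7, 13)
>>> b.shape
(3, 13, 7, 13)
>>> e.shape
(37,)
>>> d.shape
(37, 13, 13, 3)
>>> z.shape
(13, 13)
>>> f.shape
(37, 3)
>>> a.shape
(13, 13, 37)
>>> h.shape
(37, 13, 13)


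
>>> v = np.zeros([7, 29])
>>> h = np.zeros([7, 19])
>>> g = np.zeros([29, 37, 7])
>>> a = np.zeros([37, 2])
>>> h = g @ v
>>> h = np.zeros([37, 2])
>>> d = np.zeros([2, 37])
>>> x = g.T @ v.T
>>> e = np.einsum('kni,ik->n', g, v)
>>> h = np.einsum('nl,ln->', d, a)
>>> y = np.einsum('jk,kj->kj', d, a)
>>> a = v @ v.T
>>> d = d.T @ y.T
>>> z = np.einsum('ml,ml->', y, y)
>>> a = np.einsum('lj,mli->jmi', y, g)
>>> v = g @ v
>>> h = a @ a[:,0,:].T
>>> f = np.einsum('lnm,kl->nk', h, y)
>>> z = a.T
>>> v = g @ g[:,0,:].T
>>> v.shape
(29, 37, 29)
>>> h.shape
(2, 29, 2)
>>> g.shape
(29, 37, 7)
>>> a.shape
(2, 29, 7)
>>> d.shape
(37, 37)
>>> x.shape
(7, 37, 7)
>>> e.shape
(37,)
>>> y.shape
(37, 2)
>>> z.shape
(7, 29, 2)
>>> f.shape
(29, 37)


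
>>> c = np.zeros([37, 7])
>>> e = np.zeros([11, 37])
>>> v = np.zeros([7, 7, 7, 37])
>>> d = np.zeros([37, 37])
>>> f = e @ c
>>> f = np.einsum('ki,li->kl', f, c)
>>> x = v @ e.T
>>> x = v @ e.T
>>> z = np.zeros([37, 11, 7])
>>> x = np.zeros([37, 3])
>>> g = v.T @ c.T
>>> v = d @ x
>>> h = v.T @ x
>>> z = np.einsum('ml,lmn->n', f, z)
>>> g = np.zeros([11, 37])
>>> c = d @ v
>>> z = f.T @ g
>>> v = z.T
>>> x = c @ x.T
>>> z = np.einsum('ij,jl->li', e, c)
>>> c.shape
(37, 3)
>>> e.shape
(11, 37)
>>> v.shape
(37, 37)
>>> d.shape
(37, 37)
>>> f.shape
(11, 37)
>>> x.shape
(37, 37)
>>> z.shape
(3, 11)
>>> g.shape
(11, 37)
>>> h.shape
(3, 3)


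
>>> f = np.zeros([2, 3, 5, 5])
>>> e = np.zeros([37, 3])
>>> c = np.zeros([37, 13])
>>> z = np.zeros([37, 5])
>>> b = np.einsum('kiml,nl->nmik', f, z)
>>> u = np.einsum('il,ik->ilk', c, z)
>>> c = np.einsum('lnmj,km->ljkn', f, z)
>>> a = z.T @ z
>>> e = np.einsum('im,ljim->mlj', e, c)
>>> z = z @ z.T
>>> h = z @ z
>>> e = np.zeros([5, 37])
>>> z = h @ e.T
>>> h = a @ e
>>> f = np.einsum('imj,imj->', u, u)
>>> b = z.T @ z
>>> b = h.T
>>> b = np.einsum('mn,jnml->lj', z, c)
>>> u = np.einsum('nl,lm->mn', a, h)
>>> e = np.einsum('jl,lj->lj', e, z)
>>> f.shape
()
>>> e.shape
(37, 5)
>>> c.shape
(2, 5, 37, 3)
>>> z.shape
(37, 5)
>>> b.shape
(3, 2)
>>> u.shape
(37, 5)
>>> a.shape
(5, 5)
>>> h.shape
(5, 37)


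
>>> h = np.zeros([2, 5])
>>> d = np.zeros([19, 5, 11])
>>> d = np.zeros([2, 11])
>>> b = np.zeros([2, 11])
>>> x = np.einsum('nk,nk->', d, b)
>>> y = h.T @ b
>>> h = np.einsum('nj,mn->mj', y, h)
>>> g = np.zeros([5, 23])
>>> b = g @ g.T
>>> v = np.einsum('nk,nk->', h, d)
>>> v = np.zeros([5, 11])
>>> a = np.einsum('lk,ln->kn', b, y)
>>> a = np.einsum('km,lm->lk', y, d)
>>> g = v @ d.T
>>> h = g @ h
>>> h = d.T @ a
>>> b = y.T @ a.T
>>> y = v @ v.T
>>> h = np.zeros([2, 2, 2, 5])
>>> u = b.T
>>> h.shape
(2, 2, 2, 5)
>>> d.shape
(2, 11)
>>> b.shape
(11, 2)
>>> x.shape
()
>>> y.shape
(5, 5)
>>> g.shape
(5, 2)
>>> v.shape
(5, 11)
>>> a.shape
(2, 5)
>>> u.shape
(2, 11)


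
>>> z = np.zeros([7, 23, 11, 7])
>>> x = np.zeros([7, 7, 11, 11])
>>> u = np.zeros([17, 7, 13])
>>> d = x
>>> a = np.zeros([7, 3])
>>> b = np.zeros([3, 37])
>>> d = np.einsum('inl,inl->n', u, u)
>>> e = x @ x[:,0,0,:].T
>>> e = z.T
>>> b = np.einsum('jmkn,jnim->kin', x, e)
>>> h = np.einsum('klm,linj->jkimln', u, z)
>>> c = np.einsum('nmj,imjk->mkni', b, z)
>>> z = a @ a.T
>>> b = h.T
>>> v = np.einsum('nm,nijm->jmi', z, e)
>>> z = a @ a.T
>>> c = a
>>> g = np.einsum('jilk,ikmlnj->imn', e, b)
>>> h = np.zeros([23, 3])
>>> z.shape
(7, 7)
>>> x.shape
(7, 7, 11, 11)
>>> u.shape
(17, 7, 13)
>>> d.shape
(7,)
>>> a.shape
(7, 3)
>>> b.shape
(11, 7, 13, 23, 17, 7)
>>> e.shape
(7, 11, 23, 7)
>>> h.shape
(23, 3)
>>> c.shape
(7, 3)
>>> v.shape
(23, 7, 11)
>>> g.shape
(11, 13, 17)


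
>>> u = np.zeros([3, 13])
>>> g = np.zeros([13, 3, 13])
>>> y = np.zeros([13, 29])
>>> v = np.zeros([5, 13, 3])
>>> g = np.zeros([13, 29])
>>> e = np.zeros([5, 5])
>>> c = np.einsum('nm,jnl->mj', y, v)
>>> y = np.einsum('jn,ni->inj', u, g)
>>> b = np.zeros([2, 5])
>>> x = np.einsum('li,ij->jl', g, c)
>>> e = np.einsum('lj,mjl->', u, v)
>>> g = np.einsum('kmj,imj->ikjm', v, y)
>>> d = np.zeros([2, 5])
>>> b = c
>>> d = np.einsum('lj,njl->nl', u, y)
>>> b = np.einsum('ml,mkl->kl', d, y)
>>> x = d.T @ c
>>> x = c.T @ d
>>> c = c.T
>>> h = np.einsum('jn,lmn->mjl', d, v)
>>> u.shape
(3, 13)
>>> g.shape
(29, 5, 3, 13)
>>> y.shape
(29, 13, 3)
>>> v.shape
(5, 13, 3)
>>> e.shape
()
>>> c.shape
(5, 29)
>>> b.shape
(13, 3)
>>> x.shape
(5, 3)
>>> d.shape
(29, 3)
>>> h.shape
(13, 29, 5)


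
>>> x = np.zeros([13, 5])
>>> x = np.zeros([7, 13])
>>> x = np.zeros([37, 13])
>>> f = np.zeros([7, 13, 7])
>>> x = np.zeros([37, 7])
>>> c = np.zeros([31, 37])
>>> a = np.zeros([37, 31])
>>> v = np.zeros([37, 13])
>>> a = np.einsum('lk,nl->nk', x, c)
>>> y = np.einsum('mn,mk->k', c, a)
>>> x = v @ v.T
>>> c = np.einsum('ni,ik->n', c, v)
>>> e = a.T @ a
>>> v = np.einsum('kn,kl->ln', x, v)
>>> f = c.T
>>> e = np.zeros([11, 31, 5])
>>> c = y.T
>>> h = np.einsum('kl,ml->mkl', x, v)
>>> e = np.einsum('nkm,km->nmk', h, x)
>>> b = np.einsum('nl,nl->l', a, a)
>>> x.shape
(37, 37)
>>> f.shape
(31,)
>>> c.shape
(7,)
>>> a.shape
(31, 7)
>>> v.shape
(13, 37)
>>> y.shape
(7,)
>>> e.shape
(13, 37, 37)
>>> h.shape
(13, 37, 37)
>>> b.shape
(7,)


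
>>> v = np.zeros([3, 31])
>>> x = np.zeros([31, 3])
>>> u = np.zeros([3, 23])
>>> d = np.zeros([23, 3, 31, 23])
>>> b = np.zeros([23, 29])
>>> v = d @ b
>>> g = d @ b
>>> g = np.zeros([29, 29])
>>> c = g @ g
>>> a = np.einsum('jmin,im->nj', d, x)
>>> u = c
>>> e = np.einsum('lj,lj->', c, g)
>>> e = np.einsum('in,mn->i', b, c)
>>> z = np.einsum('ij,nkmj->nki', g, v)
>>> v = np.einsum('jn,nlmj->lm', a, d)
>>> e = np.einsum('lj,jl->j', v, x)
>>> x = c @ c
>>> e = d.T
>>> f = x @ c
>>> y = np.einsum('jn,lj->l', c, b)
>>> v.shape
(3, 31)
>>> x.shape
(29, 29)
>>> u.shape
(29, 29)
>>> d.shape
(23, 3, 31, 23)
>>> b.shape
(23, 29)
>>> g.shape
(29, 29)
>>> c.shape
(29, 29)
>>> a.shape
(23, 23)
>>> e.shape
(23, 31, 3, 23)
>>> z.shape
(23, 3, 29)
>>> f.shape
(29, 29)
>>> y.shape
(23,)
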